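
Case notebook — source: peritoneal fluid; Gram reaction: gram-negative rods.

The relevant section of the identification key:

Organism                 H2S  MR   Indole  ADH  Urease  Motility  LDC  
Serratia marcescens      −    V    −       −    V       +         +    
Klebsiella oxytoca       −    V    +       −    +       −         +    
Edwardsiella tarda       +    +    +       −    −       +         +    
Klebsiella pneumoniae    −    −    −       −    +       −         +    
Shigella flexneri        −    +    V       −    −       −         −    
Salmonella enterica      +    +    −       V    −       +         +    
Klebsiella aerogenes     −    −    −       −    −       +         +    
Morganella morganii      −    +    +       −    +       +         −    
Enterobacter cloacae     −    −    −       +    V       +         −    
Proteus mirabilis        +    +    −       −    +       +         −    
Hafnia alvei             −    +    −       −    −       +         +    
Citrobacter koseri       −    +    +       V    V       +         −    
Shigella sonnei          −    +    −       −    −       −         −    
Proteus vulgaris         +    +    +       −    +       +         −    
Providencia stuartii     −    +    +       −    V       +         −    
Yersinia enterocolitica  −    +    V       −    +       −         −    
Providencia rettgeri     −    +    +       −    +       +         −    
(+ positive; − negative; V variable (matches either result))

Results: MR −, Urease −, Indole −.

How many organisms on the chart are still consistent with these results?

MR −: excludes 12 organisms — 5 left.
Indole −: excludes Klebsiella oxytoca — 4 left.
Urease −: excludes Klebsiella pneumoniae — 3 left.
Still consistent: Enterobacter cloacae, Klebsiella aerogenes, Serratia marcescens.

3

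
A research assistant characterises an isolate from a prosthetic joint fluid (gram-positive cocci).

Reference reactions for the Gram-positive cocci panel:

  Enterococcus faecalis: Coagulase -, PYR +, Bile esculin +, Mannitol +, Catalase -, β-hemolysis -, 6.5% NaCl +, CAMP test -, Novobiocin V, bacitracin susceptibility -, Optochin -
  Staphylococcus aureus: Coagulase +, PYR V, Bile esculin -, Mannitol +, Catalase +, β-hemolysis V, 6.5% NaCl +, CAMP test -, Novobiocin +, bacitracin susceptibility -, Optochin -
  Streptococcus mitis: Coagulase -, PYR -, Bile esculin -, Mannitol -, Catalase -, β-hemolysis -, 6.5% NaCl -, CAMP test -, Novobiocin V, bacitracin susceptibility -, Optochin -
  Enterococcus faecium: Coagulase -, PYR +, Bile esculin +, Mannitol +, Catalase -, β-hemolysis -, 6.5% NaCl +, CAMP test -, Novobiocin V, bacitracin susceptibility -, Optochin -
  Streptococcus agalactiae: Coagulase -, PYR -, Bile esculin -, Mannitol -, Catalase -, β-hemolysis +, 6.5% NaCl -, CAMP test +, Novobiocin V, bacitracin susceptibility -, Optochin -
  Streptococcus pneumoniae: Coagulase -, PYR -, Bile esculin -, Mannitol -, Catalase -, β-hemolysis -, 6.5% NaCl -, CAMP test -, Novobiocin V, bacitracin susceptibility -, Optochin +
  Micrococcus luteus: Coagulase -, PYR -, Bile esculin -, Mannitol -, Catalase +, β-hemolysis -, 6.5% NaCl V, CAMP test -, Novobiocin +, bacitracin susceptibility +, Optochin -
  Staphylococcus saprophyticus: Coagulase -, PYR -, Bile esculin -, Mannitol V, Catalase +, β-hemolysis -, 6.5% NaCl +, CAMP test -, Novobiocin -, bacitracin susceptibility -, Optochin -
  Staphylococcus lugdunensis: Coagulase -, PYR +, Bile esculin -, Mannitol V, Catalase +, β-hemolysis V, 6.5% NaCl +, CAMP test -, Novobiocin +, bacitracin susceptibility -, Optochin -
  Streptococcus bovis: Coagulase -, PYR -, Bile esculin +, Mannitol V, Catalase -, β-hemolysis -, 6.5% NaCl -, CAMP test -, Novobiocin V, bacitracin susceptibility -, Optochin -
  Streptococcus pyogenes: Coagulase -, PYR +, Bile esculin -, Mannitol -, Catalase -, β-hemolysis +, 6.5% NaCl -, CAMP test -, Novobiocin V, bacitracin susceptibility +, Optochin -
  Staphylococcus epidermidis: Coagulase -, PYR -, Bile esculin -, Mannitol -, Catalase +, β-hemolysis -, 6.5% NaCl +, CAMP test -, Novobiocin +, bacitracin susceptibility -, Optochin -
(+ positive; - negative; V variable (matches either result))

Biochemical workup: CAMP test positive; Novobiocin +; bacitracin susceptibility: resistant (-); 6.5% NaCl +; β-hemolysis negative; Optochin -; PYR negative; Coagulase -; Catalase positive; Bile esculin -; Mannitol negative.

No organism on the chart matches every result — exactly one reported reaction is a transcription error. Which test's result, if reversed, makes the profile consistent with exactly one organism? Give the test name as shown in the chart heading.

CAMP test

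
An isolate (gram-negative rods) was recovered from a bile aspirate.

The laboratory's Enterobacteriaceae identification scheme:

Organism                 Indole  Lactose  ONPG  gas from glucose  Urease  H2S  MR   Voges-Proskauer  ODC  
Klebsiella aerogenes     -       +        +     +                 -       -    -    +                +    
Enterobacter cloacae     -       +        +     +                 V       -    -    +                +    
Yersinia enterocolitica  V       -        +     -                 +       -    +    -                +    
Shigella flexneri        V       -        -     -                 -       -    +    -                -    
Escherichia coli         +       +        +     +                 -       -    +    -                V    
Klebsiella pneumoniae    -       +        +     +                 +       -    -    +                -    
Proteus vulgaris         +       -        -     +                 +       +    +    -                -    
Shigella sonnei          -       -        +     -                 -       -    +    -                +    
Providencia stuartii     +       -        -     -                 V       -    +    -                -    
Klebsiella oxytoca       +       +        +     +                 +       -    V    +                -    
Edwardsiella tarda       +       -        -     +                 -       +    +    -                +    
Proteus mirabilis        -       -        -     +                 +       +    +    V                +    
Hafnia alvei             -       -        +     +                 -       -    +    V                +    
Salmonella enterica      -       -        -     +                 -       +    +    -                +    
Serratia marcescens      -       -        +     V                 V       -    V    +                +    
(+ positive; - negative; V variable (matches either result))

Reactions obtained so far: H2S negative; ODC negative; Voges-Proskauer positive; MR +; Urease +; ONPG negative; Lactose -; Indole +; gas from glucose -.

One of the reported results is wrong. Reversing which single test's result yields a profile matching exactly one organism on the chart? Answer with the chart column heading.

Voges-Proskauer

As reported, no row in the chart matches all 9 reactions.
Reversing Indole → still no organism matches.
Reversing Lactose → still no organism matches.
Reversing Voges-Proskauer (to -) → unique match: Providencia stuartii.
Reversing gas from glucose → still no organism matches.
Reversing MR → still no organism matches.
Reversing ONPG → still no organism matches.
Reversing Urease → still no organism matches.
Reversing ODC → still no organism matches.
Reversing H2S → still no organism matches.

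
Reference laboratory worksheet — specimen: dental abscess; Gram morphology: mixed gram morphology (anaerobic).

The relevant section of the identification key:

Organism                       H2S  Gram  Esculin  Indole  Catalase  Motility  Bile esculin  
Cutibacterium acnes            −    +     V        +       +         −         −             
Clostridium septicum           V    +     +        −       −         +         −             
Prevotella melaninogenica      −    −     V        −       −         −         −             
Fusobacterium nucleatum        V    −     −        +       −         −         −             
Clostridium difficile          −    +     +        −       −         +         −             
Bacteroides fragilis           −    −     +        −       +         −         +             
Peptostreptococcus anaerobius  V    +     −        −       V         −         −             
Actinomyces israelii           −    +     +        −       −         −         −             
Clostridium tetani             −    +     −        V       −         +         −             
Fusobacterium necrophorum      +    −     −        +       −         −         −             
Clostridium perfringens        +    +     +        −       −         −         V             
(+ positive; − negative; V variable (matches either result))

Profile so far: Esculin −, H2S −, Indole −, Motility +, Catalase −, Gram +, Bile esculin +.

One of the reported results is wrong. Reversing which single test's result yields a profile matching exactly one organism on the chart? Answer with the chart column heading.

Bile esculin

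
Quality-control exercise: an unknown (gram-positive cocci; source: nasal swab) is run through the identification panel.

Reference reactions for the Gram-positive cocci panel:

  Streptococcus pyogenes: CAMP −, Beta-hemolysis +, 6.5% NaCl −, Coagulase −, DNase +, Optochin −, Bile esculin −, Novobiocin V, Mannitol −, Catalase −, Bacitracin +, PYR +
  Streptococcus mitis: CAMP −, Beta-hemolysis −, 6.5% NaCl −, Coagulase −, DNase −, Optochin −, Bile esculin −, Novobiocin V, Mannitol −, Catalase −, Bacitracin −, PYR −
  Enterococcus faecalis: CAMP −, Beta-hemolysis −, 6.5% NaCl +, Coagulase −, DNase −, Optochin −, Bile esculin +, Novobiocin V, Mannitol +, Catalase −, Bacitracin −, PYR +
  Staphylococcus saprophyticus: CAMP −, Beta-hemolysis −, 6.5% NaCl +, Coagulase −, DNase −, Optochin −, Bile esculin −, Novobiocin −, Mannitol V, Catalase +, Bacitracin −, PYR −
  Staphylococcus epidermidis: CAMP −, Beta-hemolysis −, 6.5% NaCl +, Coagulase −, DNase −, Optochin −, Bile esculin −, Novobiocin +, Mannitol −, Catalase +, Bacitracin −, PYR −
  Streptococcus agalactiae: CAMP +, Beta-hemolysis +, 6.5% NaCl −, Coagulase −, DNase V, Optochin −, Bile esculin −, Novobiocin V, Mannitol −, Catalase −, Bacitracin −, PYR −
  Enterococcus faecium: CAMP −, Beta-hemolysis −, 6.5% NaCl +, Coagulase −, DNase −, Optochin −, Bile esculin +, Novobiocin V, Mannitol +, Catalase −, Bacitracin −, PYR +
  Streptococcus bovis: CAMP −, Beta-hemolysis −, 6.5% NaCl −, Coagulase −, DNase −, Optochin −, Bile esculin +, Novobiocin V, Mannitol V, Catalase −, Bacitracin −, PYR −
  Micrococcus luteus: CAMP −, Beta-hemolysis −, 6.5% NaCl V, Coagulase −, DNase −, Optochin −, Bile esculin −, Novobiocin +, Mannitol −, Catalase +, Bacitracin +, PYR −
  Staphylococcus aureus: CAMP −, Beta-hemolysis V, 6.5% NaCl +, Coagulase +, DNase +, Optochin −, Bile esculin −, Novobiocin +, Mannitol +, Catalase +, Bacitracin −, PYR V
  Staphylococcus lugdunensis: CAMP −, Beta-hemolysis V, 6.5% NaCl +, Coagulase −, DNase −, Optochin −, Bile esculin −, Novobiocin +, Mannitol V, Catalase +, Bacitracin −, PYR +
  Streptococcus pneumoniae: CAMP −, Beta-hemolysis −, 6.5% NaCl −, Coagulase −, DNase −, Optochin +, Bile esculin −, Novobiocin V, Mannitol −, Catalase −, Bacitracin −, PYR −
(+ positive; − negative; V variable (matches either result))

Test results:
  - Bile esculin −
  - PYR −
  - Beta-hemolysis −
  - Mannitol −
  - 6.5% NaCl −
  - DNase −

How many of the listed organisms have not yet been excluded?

Mannitol −: excludes Enterococcus faecalis, Enterococcus faecium, Staphylococcus aureus — 9 left.
Bile esculin −: excludes Streptococcus bovis — 8 left.
DNase −: excludes Streptococcus pyogenes — 7 left.
Beta-hemolysis −: excludes Streptococcus agalactiae — 6 left.
PYR −: excludes Staphylococcus lugdunensis — 5 left.
6.5% NaCl −: excludes Staphylococcus saprophyticus, Staphylococcus epidermidis — 3 left.
Still consistent: Micrococcus luteus, Streptococcus mitis, Streptococcus pneumoniae.

3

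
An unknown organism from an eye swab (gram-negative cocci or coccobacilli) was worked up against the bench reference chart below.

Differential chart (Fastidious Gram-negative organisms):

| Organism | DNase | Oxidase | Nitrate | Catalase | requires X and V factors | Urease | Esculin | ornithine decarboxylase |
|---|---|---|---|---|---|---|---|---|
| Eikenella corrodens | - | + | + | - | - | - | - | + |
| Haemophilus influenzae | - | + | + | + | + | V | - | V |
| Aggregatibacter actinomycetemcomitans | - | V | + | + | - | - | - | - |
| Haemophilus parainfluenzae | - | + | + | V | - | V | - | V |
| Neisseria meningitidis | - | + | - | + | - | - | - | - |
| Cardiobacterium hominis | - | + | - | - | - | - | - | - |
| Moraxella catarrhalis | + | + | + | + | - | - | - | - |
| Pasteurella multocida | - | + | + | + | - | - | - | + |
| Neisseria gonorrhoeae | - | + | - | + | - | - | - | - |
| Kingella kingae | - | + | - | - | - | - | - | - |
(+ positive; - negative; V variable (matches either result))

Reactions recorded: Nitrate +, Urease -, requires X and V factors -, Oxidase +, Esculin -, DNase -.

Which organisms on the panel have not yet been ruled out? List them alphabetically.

DNase -: excludes Moraxella catarrhalis — 9 left.
requires X and V factors -: excludes Haemophilus influenzae — 8 left.
Oxidase +: all 8 remaining candidates are consistent.
Esculin -: all 8 remaining candidates are consistent.
Urease -: all 8 remaining candidates are consistent.
Nitrate +: excludes Neisseria meningitidis, Cardiobacterium hominis, Neisseria gonorrhoeae, Kingella kingae — 4 left.

Aggregatibacter actinomycetemcomitans, Eikenella corrodens, Haemophilus parainfluenzae, Pasteurella multocida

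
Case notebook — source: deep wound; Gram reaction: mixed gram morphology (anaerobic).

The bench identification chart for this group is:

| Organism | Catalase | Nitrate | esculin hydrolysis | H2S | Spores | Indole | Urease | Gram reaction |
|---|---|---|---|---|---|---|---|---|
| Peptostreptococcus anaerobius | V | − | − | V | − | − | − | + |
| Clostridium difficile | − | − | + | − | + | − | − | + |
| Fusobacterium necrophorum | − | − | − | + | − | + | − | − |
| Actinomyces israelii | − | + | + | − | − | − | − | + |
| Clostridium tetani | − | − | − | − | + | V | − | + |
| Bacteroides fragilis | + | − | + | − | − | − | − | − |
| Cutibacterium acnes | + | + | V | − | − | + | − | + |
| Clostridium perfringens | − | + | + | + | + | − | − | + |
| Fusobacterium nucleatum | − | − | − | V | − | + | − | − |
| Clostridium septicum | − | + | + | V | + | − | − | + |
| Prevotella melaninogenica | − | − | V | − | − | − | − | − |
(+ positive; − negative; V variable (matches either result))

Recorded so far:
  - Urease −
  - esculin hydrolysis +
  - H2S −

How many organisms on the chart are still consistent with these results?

esculin hydrolysis +: excludes Peptostreptococcus anaerobius, Fusobacterium necrophorum, Clostridium tetani, Fusobacterium nucleatum — 7 left.
Urease −: all 7 remaining candidates are consistent.
H2S −: excludes Clostridium perfringens — 6 left.
Still consistent: Actinomyces israelii, Bacteroides fragilis, Clostridium difficile, Clostridium septicum, Cutibacterium acnes, Prevotella melaninogenica.

6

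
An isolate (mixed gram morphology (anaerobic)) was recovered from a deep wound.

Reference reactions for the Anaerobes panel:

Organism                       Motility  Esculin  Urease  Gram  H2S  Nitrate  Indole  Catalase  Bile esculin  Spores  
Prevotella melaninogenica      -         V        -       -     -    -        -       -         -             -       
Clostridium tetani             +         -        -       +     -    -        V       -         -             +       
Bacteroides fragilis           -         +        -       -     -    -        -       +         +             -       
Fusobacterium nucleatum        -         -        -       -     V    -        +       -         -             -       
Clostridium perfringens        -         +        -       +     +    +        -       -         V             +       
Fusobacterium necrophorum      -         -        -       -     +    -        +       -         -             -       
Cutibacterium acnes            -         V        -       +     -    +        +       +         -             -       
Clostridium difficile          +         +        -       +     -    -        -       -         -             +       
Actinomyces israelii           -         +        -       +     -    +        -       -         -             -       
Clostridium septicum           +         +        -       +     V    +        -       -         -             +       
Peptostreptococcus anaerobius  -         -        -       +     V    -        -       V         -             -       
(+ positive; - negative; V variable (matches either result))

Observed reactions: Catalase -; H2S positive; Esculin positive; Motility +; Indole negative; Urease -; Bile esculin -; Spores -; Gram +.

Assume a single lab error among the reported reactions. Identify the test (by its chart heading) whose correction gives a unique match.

As reported, no row in the chart matches all 9 reactions.
Reversing Esculin → still no organism matches.
Reversing Urease → still no organism matches.
Reversing Catalase → still no organism matches.
Reversing Gram → still no organism matches.
Reversing Indole → still no organism matches.
Reversing Spores (to +) → unique match: Clostridium septicum.
Reversing Motility → still no organism matches.
Reversing H2S → still no organism matches.
Reversing Bile esculin → still no organism matches.

Spores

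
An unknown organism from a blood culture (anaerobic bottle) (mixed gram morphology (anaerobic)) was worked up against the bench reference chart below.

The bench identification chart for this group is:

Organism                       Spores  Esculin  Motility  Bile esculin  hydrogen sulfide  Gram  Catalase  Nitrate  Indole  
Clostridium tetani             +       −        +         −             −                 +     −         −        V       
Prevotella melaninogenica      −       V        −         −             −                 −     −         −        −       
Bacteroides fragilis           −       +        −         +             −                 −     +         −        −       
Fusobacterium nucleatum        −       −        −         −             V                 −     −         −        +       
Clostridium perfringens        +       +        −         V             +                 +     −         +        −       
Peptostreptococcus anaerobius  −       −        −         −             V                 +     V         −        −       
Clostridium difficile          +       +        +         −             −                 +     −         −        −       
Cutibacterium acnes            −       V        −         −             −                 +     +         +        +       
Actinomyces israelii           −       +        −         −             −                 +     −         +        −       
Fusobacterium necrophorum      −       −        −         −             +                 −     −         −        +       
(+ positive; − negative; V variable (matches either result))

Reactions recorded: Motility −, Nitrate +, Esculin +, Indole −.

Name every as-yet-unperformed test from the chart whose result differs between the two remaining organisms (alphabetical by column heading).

hydrogen sulfide, Spores

Esculin +: excludes Clostridium tetani, Fusobacterium nucleatum, Peptostreptococcus anaerobius, Fusobacterium necrophorum — 6 left.
Nitrate +: excludes Prevotella melaninogenica, Bacteroides fragilis, Clostridium difficile — 3 left.
Motility −: all 3 remaining candidates are consistent.
Indole −: excludes Cutibacterium acnes — 2 left.
Two candidates remain: Actinomyces israelii and Clostridium perfringens.
  Spores: Actinomyces israelii −, Clostridium perfringens + — discriminates.
  Bile esculin: − vs V — variable for at least one, does not separate.
  hydrogen sulfide: Actinomyces israelii −, Clostridium perfringens + — discriminates.
  Gram: + vs + — same for both, does not separate.
  Catalase: − vs − — same for both, does not separate.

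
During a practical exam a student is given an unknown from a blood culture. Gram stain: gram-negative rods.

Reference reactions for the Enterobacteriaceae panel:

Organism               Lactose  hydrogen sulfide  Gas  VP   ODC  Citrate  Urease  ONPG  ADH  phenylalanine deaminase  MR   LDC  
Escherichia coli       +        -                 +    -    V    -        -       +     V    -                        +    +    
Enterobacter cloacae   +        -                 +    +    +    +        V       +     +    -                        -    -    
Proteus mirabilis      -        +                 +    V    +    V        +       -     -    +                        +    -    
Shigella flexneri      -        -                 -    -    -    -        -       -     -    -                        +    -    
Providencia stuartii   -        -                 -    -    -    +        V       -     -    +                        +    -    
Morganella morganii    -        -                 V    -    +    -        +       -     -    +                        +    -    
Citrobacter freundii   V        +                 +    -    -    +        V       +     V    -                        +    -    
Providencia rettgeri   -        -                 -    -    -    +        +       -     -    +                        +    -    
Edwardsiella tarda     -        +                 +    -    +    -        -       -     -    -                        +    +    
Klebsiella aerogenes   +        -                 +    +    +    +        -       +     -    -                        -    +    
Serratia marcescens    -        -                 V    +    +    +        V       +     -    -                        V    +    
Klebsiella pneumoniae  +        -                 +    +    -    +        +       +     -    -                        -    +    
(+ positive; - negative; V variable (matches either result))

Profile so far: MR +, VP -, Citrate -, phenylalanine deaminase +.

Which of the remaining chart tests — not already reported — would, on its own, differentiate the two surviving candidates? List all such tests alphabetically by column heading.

hydrogen sulfide

MR +: excludes Enterobacter cloacae, Klebsiella aerogenes, Klebsiella pneumoniae — 9 left.
VP -: excludes Serratia marcescens — 8 left.
phenylalanine deaminase +: excludes Escherichia coli, Shigella flexneri, Citrobacter freundii, Edwardsiella tarda — 4 left.
Citrate -: excludes Providencia stuartii, Providencia rettgeri — 2 left.
Two candidates remain: Morganella morganii and Proteus mirabilis.
  Lactose: - vs - — same for both, does not separate.
  hydrogen sulfide: Morganella morganii -, Proteus mirabilis + — discriminates.
  Gas: V vs + — variable for at least one, does not separate.
  ODC: + vs + — same for both, does not separate.
  Urease: + vs + — same for both, does not separate.
  ONPG: - vs - — same for both, does not separate.
  ADH: - vs - — same for both, does not separate.
  LDC: - vs - — same for both, does not separate.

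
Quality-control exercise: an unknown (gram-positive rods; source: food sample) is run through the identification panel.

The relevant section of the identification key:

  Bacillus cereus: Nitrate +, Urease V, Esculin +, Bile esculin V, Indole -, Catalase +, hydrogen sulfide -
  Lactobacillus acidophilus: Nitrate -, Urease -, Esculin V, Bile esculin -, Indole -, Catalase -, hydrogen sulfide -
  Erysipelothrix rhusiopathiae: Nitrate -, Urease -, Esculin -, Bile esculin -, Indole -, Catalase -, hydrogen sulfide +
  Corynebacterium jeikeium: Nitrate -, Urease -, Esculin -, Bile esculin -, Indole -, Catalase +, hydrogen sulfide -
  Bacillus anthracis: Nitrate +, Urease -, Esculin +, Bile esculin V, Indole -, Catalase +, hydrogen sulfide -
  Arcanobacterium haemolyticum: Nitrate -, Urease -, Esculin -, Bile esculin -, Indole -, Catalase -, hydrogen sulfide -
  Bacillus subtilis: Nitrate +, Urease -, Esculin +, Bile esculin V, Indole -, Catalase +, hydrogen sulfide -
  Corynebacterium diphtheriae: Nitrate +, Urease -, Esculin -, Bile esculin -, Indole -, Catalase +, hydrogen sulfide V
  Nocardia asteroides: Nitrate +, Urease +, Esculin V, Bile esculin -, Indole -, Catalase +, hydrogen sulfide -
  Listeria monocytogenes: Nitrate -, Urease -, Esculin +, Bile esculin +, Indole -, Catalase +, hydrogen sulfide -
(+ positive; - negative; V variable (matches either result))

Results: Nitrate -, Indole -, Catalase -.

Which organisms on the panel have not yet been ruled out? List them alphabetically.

Nitrate -: excludes 5 organisms — 5 left.
Catalase -: excludes Corynebacterium jeikeium, Listeria monocytogenes — 3 left.
Indole -: all 3 remaining candidates are consistent.

Arcanobacterium haemolyticum, Erysipelothrix rhusiopathiae, Lactobacillus acidophilus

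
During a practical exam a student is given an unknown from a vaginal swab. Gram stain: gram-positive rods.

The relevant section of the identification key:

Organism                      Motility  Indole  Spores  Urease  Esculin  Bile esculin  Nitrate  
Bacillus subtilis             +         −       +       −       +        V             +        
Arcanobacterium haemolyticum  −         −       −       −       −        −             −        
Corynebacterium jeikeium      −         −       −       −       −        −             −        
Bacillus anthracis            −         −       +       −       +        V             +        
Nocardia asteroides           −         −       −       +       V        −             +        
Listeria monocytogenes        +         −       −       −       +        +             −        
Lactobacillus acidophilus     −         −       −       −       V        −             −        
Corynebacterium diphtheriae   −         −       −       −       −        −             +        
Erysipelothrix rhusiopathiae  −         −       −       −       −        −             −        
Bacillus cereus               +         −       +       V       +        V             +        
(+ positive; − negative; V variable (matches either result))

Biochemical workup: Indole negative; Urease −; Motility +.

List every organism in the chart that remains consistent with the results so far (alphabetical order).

Motility +: excludes 7 organisms — 3 left.
Urease −: all 3 remaining candidates are consistent.
Indole −: all 3 remaining candidates are consistent.

Bacillus cereus, Bacillus subtilis, Listeria monocytogenes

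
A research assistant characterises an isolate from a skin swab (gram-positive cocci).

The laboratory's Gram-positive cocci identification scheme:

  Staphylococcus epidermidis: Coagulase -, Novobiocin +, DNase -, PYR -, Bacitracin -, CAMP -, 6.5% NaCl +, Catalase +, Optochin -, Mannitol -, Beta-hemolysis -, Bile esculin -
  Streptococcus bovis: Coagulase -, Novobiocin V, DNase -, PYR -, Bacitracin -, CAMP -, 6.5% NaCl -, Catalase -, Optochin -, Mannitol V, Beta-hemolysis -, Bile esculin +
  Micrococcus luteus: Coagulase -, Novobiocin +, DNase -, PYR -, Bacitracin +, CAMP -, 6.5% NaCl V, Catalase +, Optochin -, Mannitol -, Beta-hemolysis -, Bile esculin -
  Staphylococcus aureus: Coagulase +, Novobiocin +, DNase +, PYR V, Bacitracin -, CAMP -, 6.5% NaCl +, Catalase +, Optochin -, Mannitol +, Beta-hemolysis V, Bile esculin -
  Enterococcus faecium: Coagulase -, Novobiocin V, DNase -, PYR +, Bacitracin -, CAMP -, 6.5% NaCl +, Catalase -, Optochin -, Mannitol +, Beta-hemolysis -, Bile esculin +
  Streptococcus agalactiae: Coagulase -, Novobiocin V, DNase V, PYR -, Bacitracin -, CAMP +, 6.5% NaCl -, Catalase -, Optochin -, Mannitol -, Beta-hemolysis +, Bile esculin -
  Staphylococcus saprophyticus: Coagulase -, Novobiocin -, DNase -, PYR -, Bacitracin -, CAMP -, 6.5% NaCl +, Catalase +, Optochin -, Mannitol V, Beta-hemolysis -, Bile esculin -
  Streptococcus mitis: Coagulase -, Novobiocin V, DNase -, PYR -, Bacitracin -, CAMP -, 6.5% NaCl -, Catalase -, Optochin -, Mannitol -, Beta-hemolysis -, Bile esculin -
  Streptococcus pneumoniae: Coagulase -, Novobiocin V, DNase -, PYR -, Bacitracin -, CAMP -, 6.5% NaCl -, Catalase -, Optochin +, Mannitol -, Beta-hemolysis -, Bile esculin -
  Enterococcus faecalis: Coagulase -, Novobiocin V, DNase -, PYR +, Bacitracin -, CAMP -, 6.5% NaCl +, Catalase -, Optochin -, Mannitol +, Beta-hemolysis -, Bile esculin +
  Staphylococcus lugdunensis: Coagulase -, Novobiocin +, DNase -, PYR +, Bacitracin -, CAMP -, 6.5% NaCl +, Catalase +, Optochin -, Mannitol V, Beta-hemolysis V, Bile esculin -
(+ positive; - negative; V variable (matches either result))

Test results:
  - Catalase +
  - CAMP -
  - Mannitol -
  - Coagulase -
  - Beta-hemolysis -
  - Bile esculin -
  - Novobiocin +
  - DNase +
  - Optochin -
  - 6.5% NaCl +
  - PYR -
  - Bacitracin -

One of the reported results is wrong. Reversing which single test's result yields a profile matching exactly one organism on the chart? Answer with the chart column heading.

DNase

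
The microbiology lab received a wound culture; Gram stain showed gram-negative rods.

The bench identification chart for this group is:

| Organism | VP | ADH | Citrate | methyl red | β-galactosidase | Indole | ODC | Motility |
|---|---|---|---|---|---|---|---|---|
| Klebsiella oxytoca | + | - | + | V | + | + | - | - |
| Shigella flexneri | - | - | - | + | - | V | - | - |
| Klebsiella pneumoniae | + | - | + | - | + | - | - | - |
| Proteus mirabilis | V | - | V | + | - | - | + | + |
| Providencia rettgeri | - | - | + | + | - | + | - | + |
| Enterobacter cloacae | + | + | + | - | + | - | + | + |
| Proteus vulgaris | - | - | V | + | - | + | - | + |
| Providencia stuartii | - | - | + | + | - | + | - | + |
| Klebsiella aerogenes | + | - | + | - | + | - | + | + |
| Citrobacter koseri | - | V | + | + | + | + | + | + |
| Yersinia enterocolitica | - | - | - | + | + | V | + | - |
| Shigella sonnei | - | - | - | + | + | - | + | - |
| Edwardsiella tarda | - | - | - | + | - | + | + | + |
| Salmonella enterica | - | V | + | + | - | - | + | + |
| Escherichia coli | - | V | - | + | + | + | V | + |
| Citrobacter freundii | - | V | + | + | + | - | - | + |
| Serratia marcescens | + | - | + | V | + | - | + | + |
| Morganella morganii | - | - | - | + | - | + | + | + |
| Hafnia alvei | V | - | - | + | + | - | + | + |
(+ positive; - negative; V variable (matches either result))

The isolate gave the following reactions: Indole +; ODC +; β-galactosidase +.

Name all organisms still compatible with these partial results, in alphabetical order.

ODC +: excludes 7 organisms — 12 left.
β-galactosidase +: excludes Proteus mirabilis, Edwardsiella tarda, Salmonella enterica, Morganella morganii — 8 left.
Indole +: excludes 5 organisms — 3 left.

Citrobacter koseri, Escherichia coli, Yersinia enterocolitica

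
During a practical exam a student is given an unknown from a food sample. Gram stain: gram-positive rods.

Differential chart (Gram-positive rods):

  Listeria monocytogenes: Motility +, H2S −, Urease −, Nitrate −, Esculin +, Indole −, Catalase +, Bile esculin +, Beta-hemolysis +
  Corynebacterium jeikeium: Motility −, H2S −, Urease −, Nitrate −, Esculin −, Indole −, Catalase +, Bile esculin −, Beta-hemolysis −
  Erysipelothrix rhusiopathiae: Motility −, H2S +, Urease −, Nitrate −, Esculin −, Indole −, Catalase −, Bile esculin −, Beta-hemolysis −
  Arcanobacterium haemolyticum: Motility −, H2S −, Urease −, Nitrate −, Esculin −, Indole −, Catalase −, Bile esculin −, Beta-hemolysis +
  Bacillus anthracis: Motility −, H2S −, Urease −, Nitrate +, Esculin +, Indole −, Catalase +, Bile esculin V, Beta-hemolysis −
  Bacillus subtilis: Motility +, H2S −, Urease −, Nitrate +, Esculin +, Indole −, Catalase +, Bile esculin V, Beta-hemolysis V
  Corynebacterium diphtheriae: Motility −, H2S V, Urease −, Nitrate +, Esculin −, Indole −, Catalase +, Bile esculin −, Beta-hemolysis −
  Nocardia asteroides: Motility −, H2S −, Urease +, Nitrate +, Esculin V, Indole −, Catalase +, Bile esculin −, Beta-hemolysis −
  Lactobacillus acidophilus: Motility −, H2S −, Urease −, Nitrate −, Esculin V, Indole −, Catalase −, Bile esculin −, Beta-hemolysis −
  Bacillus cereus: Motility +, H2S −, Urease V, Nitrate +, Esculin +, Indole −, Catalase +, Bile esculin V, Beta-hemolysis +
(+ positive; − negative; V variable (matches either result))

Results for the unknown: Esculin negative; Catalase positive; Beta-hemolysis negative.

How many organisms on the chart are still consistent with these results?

3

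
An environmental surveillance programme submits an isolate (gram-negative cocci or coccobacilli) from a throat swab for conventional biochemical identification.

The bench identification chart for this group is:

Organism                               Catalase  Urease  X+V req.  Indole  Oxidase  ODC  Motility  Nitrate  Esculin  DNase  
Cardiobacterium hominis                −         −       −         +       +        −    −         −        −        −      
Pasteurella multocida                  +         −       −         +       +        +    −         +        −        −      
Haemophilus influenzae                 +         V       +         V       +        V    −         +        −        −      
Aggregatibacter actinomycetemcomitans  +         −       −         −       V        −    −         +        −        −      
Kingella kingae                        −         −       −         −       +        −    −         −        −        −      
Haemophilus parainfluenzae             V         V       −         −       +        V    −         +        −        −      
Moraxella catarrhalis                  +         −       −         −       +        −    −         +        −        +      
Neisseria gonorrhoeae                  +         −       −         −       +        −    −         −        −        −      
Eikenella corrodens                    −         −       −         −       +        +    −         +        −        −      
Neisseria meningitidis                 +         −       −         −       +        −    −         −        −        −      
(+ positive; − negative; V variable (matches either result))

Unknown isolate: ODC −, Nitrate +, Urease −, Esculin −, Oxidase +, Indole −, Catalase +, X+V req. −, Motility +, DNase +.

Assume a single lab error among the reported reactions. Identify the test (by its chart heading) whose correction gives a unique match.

As reported, no row in the chart matches all 10 reactions.
Reversing Urease → still no organism matches.
Reversing X+V req. → still no organism matches.
Reversing DNase → still no organism matches.
Reversing ODC → still no organism matches.
Reversing Indole → still no organism matches.
Reversing Oxidase → still no organism matches.
Reversing Catalase → still no organism matches.
Reversing Esculin → still no organism matches.
Reversing Motility (to −) → unique match: Moraxella catarrhalis.
Reversing Nitrate → still no organism matches.

Motility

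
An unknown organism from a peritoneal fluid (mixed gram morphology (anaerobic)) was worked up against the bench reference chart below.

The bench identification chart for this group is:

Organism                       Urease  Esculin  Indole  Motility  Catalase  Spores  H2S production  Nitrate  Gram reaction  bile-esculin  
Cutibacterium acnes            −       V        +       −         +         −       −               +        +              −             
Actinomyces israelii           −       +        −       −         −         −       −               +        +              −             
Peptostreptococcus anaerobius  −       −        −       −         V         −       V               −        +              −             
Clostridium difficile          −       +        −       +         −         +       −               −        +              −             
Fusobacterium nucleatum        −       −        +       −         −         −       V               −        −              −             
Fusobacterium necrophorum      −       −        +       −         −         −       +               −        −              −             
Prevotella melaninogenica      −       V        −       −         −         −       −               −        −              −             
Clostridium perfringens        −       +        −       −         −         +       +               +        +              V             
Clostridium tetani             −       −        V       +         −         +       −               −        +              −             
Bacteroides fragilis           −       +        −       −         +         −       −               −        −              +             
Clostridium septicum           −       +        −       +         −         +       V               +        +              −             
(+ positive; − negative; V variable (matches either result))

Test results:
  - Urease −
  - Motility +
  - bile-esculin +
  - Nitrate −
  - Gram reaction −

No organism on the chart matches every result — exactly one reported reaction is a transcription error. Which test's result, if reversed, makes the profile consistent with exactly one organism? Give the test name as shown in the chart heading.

As reported, no row in the chart matches all 5 reactions.
Reversing Nitrate → still no organism matches.
Reversing bile-esculin → still no organism matches.
Reversing Urease → still no organism matches.
Reversing Motility (to −) → unique match: Bacteroides fragilis.
Reversing Gram reaction → still no organism matches.

Motility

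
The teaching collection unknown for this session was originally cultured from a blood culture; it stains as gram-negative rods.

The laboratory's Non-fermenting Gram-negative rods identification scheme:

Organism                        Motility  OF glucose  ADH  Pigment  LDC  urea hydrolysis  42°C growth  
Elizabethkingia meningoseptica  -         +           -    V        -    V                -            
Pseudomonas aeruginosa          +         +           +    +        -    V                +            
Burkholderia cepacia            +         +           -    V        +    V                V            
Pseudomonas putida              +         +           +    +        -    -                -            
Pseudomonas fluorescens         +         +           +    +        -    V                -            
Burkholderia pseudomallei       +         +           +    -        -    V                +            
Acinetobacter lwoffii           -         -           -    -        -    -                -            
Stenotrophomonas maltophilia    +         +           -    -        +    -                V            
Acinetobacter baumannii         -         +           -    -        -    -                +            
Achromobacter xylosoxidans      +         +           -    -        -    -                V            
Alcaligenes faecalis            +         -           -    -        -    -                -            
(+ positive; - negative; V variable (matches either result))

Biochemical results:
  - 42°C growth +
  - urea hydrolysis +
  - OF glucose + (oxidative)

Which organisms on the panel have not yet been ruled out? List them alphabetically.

Burkholderia cepacia, Burkholderia pseudomallei, Pseudomonas aeruginosa

42°C growth +: excludes 5 organisms — 6 left.
OF glucose +: all 6 remaining candidates are consistent.
urea hydrolysis +: excludes Stenotrophomonas maltophilia, Acinetobacter baumannii, Achromobacter xylosoxidans — 3 left.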